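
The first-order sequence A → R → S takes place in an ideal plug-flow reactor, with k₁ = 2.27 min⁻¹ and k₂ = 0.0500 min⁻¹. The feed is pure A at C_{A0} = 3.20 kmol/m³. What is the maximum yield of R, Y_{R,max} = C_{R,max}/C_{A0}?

Evaluating C_R at τ_opt = ln(k₂/k₁)/(k₂−k₁) gives C_{R,max}/C_{A0} = (k₁/k₂)^[k₂/(k₂−k₁)].
= (2.27/0.0500)^(0.0500/(0.0500−2.27)) = (45.40)^(-0.02252) = 0.9177.

0.918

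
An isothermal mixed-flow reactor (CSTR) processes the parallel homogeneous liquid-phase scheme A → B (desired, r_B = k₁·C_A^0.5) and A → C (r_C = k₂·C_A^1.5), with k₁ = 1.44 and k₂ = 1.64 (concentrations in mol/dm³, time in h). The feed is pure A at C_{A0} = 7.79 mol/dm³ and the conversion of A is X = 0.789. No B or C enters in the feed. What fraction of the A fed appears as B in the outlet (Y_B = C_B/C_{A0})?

0.275

Exit C_A = C_{A0}(1−X) = 7.79×0.211 = 1.644 mol/dm³.
Rates in a CSTR are evaluated at the outlet concentration: r_B = 1.44×1.644^0.5 = 1.846, r_C = 1.64×1.644^1.5 = 3.456.
Fraction of consumed A going to B: r_B/(r_B+r_C) = 0.3482.
C_B = 0.3482·C_{A0}·X = 0.3482×7.79×0.789 = 2.14 mol/dm³; Y_B = C_B/C_{A0} = 0.275.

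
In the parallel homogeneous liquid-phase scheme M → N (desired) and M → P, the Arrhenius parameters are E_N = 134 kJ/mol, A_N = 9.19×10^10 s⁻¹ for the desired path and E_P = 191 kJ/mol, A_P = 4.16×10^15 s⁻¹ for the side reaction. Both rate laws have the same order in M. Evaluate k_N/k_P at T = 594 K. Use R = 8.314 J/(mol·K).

Since both paths have the same order in M, the concentration cancels and S_{N/P} = k_N/k_P = (A_N/A_P)·exp[(E_P−E_N)/(RT)].
(E_P−E_N)/(RT) = (191−134)×10³/(8.314×594) = 57000/4939 = 11.54.
k_N/k_P = (9.19×10^10/4.16×10^15)·exp(11.54) = 2.209×10^-5 × 1.029×10^5 = 2.27.
Since E_N < E_P, lowering the temperature improves selectivity toward N.

2.27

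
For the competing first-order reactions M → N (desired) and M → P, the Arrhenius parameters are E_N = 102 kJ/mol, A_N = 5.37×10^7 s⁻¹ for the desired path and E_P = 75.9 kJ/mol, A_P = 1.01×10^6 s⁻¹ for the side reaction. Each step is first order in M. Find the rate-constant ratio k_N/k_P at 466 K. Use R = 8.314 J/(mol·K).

0.0631

Since both paths have the same order in M, the concentration cancels and S_{N/P} = k_N/k_P = (A_N/A_P)·exp[(E_P−E_N)/(RT)].
(E_P−E_N)/(RT) = (75.9−102)×10³/(8.314×466) = -26100/3874 = -6.737.
k_N/k_P = (5.37×10^7/1.01×10^6)·exp(-6.737) = 53.17 × 0.001187 = 0.0631.
Since E_N > E_P, raising the temperature improves selectivity toward N.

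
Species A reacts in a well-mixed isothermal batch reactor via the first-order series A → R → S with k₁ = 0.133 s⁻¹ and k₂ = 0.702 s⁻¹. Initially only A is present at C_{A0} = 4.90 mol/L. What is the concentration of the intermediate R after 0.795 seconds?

The intermediate concentration in a first-order A→B→C sequence is C_R = k₁C_{A0}(e^(−k₁t) − e^(−k₂t))/(k₂−k₁).
e^(−k₁t) = e^(−0.133×0.795) = e^(−0.1057) = 0.8997; e^(−k₂t) = e^(−0.5581) = 0.5723.
C_R = 0.133×4.90/(0.702−0.133) × (0.8997−0.5723) = 1.145×0.3274 = 0.3749 mol/L.

0.375 mol/L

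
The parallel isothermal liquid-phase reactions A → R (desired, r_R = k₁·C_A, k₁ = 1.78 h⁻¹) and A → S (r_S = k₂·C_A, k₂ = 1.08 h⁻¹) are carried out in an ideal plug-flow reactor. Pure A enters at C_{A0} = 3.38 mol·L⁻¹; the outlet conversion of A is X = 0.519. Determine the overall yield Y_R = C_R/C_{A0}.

0.323

C_A = C_{A0}(1−X) = 1.626 mol·L⁻¹.
Both paths are first order in A, so the instantaneous fraction to R is constant: dC_R/d(−C_A) = k₁/(k₁+k₂) = 0.6224.
C_R = 0.6224·(C_{A0}−C_A) = 0.6224×1.754 = 1.09 mol·L⁻¹.
Y_R = C_R/C_{A0} = 1.092/3.38 = 0.323.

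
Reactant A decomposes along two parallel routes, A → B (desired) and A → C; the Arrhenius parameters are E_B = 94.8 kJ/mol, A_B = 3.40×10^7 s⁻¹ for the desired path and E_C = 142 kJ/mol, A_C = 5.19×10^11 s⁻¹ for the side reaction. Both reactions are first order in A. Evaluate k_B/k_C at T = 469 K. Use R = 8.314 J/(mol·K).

With equal orders, S_{B/C} = k_B/k_C = (A_B/A_C)·exp[(E_C−E_B)/(RT)].
(E_C−E_B)/(RT) = (142−94.8)×10³/(8.314×469) = 47200/3899 = 12.10.
k_B/k_C = (3.40×10^7/5.19×10^11)·exp(12.10) = 6.551×10^-5 × 1.807×10^5 = 11.8.

11.8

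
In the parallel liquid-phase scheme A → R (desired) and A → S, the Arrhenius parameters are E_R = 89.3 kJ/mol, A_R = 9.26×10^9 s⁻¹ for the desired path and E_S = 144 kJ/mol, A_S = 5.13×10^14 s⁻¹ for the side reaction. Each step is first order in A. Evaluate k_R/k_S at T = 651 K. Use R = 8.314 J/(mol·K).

k_R/k_S = (A_R/A_S)·exp[−(E_R−E_S)/(RT)] = (A_R/A_S)·exp[(E_S−E_R)/(RT)].
(E_S−E_R)/(RT) = (144−89.3)×10³/(8.314×651) = 54700/5412 = 10.11.
k_R/k_S = (9.26×10^9/5.13×10^14)·exp(10.11) = 1.805×10^-5 × 24499 = 0.442.
Since E_R < E_S, lowering the temperature improves selectivity toward R.

0.442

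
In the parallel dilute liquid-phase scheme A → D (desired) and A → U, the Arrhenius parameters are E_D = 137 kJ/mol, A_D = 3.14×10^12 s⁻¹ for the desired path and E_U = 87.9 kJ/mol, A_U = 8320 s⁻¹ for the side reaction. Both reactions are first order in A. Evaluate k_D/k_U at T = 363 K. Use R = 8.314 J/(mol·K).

With equal orders, S_{D/U} = k_D/k_U = (A_D/A_U)·exp[(E_U−E_D)/(RT)].
(E_U−E_D)/(RT) = (87.9−137)×10³/(8.314×363) = -49100/3018 = -16.27.
k_D/k_U = (3.14×10^12/8320)·exp(-16.27) = 3.774×10^8 × 8.598×10^-8 = 32.4.

32.4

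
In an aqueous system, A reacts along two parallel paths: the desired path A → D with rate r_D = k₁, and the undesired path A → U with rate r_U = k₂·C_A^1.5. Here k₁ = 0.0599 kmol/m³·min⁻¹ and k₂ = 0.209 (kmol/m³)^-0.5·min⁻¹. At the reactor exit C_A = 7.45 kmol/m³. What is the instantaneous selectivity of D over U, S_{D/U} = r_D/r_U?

0.0141

S_{D/U} = r_D/r_U = (k₁)/(k₂·C_A^1.5) = (k₁/k₂)·C_A^-1.5.
= (0.0599) / (0.209×7.450^1.5) = 0.05990/4.250 = 0.0141.
The undesired path is higher order in A, so low C_A (CSTR or dilute feed) favours D.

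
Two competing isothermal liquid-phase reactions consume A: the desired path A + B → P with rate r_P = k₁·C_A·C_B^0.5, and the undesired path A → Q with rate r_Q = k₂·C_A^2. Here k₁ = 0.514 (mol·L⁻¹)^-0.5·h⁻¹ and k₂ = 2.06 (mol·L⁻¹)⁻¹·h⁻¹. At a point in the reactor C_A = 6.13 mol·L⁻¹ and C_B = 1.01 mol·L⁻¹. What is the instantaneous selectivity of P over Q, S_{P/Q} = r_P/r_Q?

0.0409

S_{P/Q} = r_P/r_Q = (k₁·C_A·C_B^0.5)/(k₂·C_A^2) = (k₁/k₂)·C_A⁻¹·C_B^0.5.
= (0.514×6.130×1.010^0.5) / (2.06×6.130^2) = 3.167/77.41 = 0.0409.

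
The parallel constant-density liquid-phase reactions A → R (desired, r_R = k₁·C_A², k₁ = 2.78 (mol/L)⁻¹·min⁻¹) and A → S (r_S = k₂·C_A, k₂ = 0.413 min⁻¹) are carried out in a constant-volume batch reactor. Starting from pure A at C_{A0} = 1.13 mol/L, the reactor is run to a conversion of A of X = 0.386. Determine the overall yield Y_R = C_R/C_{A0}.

C_A = C_{A0}(1−X) = 0.6938 mol/L.
Along a PFR/batch, dC_S/dC_A = −r_S/(r_R+r_S) = −k₂/(k₂+k₁·C_A).
Integrating from C_{A0} to C_A: C_S = (0.413/2.78)·ln[(0.413+2.78·1.13)/(0.413+2.78·0.694)] = 0.1486·ln(3.554/2.342) = 0.06199 mol/L.
Then C_R = (C_{A0}−C_A) − C_S = 0.4362 − 0.06199 = 0.3742 mol/L.
Y_R = C_R/C_{A0} = 0.3742/1.13 = 0.331.

0.331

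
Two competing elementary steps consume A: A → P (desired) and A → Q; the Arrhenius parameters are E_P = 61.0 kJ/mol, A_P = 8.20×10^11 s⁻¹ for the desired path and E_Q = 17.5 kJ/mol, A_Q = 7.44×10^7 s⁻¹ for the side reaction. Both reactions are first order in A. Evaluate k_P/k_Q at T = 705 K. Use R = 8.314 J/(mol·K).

6.59

Since both paths have the same order in A, the concentration cancels and S_{P/Q} = k_P/k_Q = (A_P/A_Q)·exp[(E_Q−E_P)/(RT)].
(E_Q−E_P)/(RT) = (17.5−61.0)×10³/(8.314×705) = -43500/5861 = -7.421.
k_P/k_Q = (8.20×10^11/7.44×10^7)·exp(-7.421) = 11022 × 5.983×10^-4 = 6.59.
Since E_P > E_Q, raising the temperature improves selectivity toward P.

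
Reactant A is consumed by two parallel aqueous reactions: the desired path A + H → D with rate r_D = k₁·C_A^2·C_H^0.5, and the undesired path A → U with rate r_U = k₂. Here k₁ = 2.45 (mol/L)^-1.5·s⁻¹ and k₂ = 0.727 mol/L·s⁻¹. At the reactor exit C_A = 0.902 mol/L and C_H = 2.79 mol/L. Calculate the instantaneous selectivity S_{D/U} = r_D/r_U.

4.58

S_{D/U} = r_D/r_U = (k₁·C_A^2·C_H^0.5)/(k₂) = (k₁/k₂)·C_A^2·C_H^0.5.
= (2.45×0.9020^2×2.790^0.5) / (0.727) = 3.330/0.7270 = 4.58.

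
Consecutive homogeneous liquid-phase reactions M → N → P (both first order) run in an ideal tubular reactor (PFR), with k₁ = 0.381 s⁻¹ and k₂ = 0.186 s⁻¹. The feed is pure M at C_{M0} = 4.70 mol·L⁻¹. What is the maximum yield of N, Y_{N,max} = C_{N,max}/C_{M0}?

0.505

At the optimum, C_{N,max}/C_{M0} = (k₁/k₂)^[k₂/(k₂−k₁)].
= (0.381/0.186)^(0.186/(0.186−0.381)) = (2.048)^(-0.9538) = 0.5046.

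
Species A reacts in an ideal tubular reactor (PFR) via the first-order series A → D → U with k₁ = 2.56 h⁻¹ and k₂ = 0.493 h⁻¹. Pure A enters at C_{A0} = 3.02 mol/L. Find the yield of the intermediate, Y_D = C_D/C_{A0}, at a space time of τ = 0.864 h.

0.673

Solving the coupled first-order balances gives C_D(τ) = [k₁/(k₂−k₁)]·C_{A0}·(e^(−k₁τ) − e^(−k₂τ)).
e^(−k₁τ) = e^(−2.56×0.864) = e^(−2.212) = 0.1095; e^(−k₂τ) = e^(−0.4260) = 0.6531.
C_D = 2.56×3.02/(0.493−2.56) × (0.1095−0.6531) = (-3.740)×(-0.5436) = 2.033 mol/L.
Y_D = C_D/C_{A0} = 2.033/3.02 = 0.673.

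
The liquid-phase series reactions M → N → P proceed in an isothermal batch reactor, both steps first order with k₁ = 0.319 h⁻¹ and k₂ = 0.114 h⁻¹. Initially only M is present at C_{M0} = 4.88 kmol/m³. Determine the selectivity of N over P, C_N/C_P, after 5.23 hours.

2.28

The intermediate concentration in a first-order A→B→C sequence is C_N = k₁C_{M0}(e^(−k₁t) − e^(−k₂t))/(k₂−k₁).
e^(−k₁t) = e^(−0.319×5.23) = e^(−1.668) = 0.1886; e^(−k₂t) = e^(−0.5962) = 0.5509.
C_N = 0.319×4.88/(0.114−0.319) × (0.1886−0.5509) = (-7.594)×(-0.3623) = 2.751 kmol/m³.
C_M = C_{M0}e^(−k₁t) = 0.9201 kmol/m³, so C_P = C_{M0}−C_M−C_N = 1.208 kmol/m³; C_N/C_P = 2.28.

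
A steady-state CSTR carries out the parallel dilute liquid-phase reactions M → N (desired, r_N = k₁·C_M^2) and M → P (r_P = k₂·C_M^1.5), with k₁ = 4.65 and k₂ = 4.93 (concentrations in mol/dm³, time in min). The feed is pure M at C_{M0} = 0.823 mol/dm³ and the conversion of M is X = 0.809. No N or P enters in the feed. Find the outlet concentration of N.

Exit C_M = C_{M0}(1−X) = 0.823×0.191 = 0.1572 mol/dm³.
In a CSTR the entire volume is at exit conditions, so r_N = 4.65×0.1572^2 = 0.1149 and r_P = 4.93×0.1572^1.5 = 0.3073.
Fraction of consumed M going to N: r_N/(r_N+r_P) = 0.2722.
C_N = 0.2722·C_{M0}·X = 0.2722×0.823×0.809 = 0.181 mol/dm³.

0.181 mol/dm³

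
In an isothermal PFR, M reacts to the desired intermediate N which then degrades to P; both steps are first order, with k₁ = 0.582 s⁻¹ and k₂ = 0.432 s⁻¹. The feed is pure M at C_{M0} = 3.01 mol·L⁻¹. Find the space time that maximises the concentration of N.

For first-order series the maximum of C_N occurs at τ_opt = ln(k₂/k₁)/(k₂−k₁).
= ln(0.432/0.582)/(0.432−0.582) = ln(0.7423)/-0.1500 = -0.2980/-0.1500 = 1.99 s.

1.99 s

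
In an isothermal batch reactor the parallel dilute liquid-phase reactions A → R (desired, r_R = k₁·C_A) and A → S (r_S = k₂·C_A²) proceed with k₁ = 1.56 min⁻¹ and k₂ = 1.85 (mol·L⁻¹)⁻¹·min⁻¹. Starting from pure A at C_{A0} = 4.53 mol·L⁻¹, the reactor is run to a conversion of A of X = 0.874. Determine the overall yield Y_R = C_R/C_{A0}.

0.249

C_A = C_{A0}(1−X) = 0.5708 mol·L⁻¹.
Along a PFR/batch, dC_R/dC_A = −r_R/(r_R+r_S) = −k₁/(k₁+k₂·C_A).
Integrating from C_{A0} to C_A: C_R = (1.56/1.85)·ln[(1.56+1.85·4.53)/(1.56+1.85·0.571)] = 0.8432·ln(9.941/2.616) = 1.126 mol·L⁻¹.
Y_R = C_R/C_{A0} = 1.126/4.53 = 0.249.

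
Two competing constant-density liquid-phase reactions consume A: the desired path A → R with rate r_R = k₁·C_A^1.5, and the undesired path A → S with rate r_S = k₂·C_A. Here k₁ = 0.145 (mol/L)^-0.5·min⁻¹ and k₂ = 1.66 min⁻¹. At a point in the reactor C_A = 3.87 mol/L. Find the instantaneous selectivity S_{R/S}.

S_{R/S} = r_R/r_S = (k₁·C_A^1.5)/(k₂·C_A) = (k₁/k₂)·C_A^0.5.
= (0.145×3.870^1.5) / (1.66×3.870) = 1.104/6.424 = 0.172.
Since the desired path is higher order in A, keeping C_A high (PFR or concentrated feed) favours R.

0.172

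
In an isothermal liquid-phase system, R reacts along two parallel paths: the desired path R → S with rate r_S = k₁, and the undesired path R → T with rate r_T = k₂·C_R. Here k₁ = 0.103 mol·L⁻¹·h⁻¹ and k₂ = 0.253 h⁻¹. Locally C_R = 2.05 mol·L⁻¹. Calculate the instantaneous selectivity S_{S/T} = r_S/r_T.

0.199

S_{S/T} = r_S/r_T = (k₁)/(k₂·C_R) = (k₁/k₂)·C_R⁻¹.
= (0.103) / (0.253×2.050) = 0.1030/0.5186 = 0.199.
The undesired path is higher order in R, so low C_R (CSTR or dilute feed) favours S.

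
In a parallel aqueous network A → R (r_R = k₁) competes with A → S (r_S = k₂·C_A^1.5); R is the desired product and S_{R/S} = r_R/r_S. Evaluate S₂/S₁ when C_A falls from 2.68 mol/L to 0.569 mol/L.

S_{R/S} = (k₁/k₂)·C_A^-1.5, so S₂/S₁ = (C_{A,2}/C_{A,1})^-1.5.
= (0.569/2.68)^(-1.5) = (0.2123)^(-1.5) = 10.2.

10.2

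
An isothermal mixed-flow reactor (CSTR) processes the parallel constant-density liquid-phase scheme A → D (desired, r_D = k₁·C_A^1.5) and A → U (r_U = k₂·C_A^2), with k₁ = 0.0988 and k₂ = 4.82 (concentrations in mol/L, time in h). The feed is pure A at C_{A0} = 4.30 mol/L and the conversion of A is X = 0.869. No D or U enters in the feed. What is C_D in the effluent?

0.0993 mol/L

Exit C_A = C_{A0}(1−X) = 4.30×0.131 = 0.5633 mol/L.
In a CSTR the entire volume is at exit conditions, so r_D = 0.0988×0.5633^1.5 = 0.04177 and r_U = 4.82×0.5633^2 = 1.529.
Fraction of consumed A going to D: r_D/(r_D+r_U) = 0.02659.
C_D = 0.02659·C_{A0}·X = 0.02659×4.30×0.869 = 0.0993 mol/L.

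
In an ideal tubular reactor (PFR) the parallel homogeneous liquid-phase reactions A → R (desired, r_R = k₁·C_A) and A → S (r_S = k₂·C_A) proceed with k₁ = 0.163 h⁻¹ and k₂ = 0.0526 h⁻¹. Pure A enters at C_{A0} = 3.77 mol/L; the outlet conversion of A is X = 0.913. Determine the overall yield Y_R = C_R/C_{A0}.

0.690

C_A = C_{A0}(1−X) = 0.3280 mol/L.
Both paths are first order in A, so the instantaneous fraction to R is constant: dC_R/d(−C_A) = k₁/(k₁+k₂) = 0.7560.
C_R = 0.7560·(C_{A0}−C_A) = 0.7560×3.442 = 2.60 mol/L.
Y_R = C_R/C_{A0} = 2.602/3.77 = 0.690.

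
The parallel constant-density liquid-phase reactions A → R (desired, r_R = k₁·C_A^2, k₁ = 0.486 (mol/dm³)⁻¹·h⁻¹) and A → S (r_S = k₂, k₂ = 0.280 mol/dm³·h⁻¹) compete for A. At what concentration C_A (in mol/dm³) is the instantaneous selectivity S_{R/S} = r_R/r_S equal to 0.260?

S_{R/S} = (k₁/k₂)·C_A^2 ⇒ C_A = (S·k₂/k₁)^(0.5).
= (0.260×0.280/0.486)^(0.5) = (0.1498)^(0.5) = 0.387 mol/dm³.

0.387 mol/dm³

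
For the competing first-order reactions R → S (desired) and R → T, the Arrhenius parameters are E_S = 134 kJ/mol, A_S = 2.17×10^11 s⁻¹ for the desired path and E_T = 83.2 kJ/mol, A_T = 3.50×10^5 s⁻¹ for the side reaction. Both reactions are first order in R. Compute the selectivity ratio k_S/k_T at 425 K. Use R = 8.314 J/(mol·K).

0.354

Since both paths have the same order in R, the concentration cancels and S_{S/T} = k_S/k_T = (A_S/A_T)·exp[(E_T−E_S)/(RT)].
(E_T−E_S)/(RT) = (83.2−134)×10³/(8.314×425) = -50800/3533 = -14.38.
k_S/k_T = (2.17×10^11/3.50×10^5)·exp(-14.38) = 6.200×10^5 × 5.704×10^-7 = 0.354.
Since E_S > E_T, raising the temperature improves selectivity toward S.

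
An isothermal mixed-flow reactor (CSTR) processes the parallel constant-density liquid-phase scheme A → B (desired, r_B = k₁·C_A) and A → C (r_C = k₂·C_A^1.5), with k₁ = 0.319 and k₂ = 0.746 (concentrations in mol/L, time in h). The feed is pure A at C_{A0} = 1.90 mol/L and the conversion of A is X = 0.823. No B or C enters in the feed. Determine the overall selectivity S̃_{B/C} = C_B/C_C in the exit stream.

Exit C_A = C_{A0}(1−X) = 1.90×0.177 = 0.3363 mol/L.
Rates in a CSTR are evaluated at the outlet concentration: r_B = 0.319×0.3363 = 0.1073, r_C = 0.746×0.3363^1.5 = 0.1455.
Overall selectivity = C_B/C_C = r_Bτ/(r_Cτ) = r_B/r_C = 0.737.

0.737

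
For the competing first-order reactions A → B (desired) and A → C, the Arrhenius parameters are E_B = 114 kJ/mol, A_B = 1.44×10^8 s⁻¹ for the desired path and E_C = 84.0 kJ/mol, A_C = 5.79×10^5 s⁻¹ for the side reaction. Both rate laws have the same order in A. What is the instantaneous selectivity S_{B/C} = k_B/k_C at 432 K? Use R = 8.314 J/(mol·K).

With equal orders, S_{B/C} = k_B/k_C = (A_B/A_C)·exp[(E_C−E_B)/(RT)].
(E_C−E_B)/(RT) = (84.0−114)×10³/(8.314×432) = -30000/3592 = -8.353.
k_B/k_C = (1.44×10^8/5.79×10^5)·exp(-8.353) = 248.7 × 2.358×10^-4 = 0.0586.

0.0586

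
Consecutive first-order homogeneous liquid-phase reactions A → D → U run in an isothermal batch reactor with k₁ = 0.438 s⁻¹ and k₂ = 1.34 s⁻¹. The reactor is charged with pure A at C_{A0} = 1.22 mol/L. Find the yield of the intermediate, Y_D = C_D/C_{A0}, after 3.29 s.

Solving the coupled first-order balances gives C_D(t) = [k₁/(k₂−k₁)]·C_{A0}·(e^(−k₁t) − e^(−k₂t)).
e^(−k₁t) = e^(−0.438×3.29) = e^(−1.441) = 0.2367; e^(−k₂t) = e^(−4.409) = 0.01217.
C_D = 0.438×1.22/(1.34−0.438) × (0.2367−0.01217) = 0.5924×0.2245 = 0.1330 mol/L.
Y_D = C_D/C_{A0} = 0.1330/1.22 = 0.109.

0.109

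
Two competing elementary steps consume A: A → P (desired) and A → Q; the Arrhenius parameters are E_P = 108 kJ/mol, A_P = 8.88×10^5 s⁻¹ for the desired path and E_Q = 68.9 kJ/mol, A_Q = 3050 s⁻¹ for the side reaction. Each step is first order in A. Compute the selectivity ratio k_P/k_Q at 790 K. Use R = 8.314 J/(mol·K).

0.756

k_P/k_Q = (A_P/A_Q)·exp[−(E_P−E_Q)/(RT)] = (A_P/A_Q)·exp[(E_Q−E_P)/(RT)].
(E_Q−E_P)/(RT) = (68.9−108)×10³/(8.314×790) = -39100/6568 = -5.953.
k_P/k_Q = (8.88×10^5/3050)·exp(-5.953) = 291.1 × 0.002598 = 0.756.
Since E_P > E_Q, raising the temperature improves selectivity toward P.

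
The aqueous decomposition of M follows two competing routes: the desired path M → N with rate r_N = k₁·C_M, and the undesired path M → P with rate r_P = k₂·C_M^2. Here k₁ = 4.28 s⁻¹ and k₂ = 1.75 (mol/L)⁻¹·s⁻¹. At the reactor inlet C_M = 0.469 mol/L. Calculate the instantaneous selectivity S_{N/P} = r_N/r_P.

S_{N/P} = r_N/r_P = (k₁·C_M)/(k₂·C_M^2) = (k₁/k₂)·C_M⁻¹.
= (4.28×0.4690) / (1.75×0.4690^2) = 2.007/0.3849 = 5.21.
The undesired path is higher order in M, so low C_M (CSTR or dilute feed) favours N.

5.21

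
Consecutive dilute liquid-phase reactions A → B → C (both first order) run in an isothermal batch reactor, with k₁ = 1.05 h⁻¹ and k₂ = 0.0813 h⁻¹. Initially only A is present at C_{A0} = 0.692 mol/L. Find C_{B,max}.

0.558 mol/L

Evaluating C_B at t_opt = ln(k₂/k₁)/(k₂−k₁) gives C_{B,max}/C_{A0} = (k₁/k₂)^[k₂/(k₂−k₁)].
= (1.05/0.0813)^(0.0813/(0.0813−1.05)) = (12.92)^(-0.08393) = 0.8068.
C_{B,max} = 0.8068×0.692 = 0.558 mol/L.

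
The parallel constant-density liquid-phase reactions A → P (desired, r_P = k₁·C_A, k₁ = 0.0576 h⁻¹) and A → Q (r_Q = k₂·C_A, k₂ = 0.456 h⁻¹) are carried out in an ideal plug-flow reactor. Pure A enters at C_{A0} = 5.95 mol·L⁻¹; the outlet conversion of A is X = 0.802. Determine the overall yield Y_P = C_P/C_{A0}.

C_A = C_{A0}(1−X) = 1.178 mol·L⁻¹.
Both paths are first order in A, so the instantaneous fraction to P is constant: dC_P/d(−C_A) = k₁/(k₁+k₂) = 0.1121.
C_P = 0.1121·(C_{A0}−C_A) = 0.1121×4.772 = 0.535 mol·L⁻¹.
Y_P = C_P/C_{A0} = 0.5352/5.95 = 0.0899.

0.0899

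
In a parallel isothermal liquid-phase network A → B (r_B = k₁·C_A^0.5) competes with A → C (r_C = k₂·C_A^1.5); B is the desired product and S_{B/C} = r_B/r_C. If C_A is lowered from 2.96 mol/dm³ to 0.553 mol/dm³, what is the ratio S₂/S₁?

S_{B/C} = (k₁/k₂)·C_A⁻¹, so S₂/S₁ = (C_{A,2}/C_{A,1})⁻¹.
= 2.96/0.553 = 5.35.
Selectivity toward B rises as C_A falls — low-concentration operation is favoured.

5.35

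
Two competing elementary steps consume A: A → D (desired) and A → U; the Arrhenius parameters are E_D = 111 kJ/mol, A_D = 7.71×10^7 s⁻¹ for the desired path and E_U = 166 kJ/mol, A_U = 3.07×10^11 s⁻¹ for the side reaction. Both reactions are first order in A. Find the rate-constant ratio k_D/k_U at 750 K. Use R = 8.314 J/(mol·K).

Since both paths have the same order in A, the concentration cancels and S_{D/U} = k_D/k_U = (A_D/A_U)·exp[(E_U−E_D)/(RT)].
(E_U−E_D)/(RT) = (166−111)×10³/(8.314×750) = 55000/6236 = 8.820.
k_D/k_U = (7.71×10^7/3.07×10^11)·exp(8.820) = 2.511×10^-4 × 6771 = 1.70.
Since E_D < E_U, lowering the temperature improves selectivity toward D.

1.70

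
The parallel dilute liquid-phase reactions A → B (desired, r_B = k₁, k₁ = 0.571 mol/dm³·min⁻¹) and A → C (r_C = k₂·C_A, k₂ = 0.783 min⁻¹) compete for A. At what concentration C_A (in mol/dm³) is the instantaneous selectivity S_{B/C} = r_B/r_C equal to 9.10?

S_{B/C} = (k₁/k₂)·C_A⁻¹ ⇒ C_A = (S·k₂/k₁)^(-1).
= (9.10×0.783/0.571)^(-1) = (12.48)^(-1) = 0.0801 mol/dm³.

0.0801 mol/dm³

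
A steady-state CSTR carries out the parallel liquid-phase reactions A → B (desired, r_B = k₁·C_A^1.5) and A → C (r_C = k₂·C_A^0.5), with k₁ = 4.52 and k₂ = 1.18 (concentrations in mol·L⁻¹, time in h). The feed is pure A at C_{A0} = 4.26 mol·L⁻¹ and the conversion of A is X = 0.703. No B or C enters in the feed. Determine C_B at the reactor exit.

2.48 mol·L⁻¹

Exit C_A = C_{A0}(1−X) = 4.26×0.297 = 1.265 mol·L⁻¹.
A CSTR operates uniformly at the exit composition, giving r_B = 6.433 and r_C = 1.327 (each k·C_A^n at C_A = 1.265).
Fraction of consumed A going to B: r_B/(r_B+r_C) = 0.8290.
C_B = 0.8290·C_{A0}·X = 0.8290×4.26×0.703 = 2.48 mol·L⁻¹.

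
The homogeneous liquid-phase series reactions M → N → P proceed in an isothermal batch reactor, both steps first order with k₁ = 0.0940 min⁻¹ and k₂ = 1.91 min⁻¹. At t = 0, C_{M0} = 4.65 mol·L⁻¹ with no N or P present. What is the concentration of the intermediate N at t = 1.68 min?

The intermediate concentration in a first-order A→B→C sequence is C_N = k₁C_{M0}(e^(−k₁t) − e^(−k₂t))/(k₂−k₁).
e^(−k₁t) = e^(−0.0940×1.68) = e^(−0.1579) = 0.8539; e^(−k₂t) = e^(−3.209) = 0.04041.
C_N = 0.0940×4.65/(1.91−0.0940) × (0.8539−0.04041) = 0.2407×0.8135 = 0.1958 mol·L⁻¹.

0.196 mol·L⁻¹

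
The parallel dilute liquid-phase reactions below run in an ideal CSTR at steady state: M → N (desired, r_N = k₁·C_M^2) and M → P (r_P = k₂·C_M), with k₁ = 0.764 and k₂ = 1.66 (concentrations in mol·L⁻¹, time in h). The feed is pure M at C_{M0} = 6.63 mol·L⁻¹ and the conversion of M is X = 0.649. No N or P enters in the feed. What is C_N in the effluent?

2.23 mol·L⁻¹

Exit C_M = C_{M0}(1−X) = 6.63×0.351 = 2.327 mol·L⁻¹.
In a CSTR the entire volume is at exit conditions, so r_N = 0.764×2.327^2 = 4.137 and r_P = 1.66×2.327 = 3.863.
Fraction of consumed M going to N: r_N/(r_N+r_P) = 0.5172.
C_N = 0.5172·C_{M0}·X = 0.5172×6.63×0.649 = 2.23 mol·L⁻¹.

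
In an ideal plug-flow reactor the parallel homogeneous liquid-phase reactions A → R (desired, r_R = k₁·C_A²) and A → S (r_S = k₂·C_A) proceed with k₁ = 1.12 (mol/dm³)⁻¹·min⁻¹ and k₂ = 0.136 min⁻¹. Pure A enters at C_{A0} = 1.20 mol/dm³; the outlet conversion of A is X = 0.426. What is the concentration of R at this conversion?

C_A = C_{A0}(1−X) = 0.6888 mol/dm³.
Along a PFR/batch, dC_S/dC_A = −r_S/(r_R+r_S) = −k₂/(k₂+k₁·C_A).
Integrating from C_{A0} to C_A: C_S = (0.136/1.12)·ln[(0.136+1.12·1.20)/(0.136+1.12·0.689)] = 0.1214·ln(1.480/0.9075) = 0.05940 mol/dm³.
Then C_R = (C_{A0}−C_A) − C_S = 0.5112 − 0.05940 = 0.4518 mol/dm³.

0.452 mol/dm³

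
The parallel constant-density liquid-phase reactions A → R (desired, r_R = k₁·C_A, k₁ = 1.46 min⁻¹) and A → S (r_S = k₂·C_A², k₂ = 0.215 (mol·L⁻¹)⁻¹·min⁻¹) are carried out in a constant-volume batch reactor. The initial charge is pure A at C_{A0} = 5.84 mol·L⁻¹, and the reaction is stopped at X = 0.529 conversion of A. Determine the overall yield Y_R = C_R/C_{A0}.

C_A = C_{A0}(1−X) = 2.751 mol·L⁻¹.
Along a PFR/batch, dC_R/dC_A = −r_R/(r_R+r_S) = −k₁/(k₁+k₂·C_A).
Integrating from C_{A0} to C_A: C_R = (1.46/0.215)·ln[(1.46+0.215·5.84)/(1.46+0.215·2.75)] = 6.791·ln(2.716/2.051) = 1.905 mol·L⁻¹.
Y_R = C_R/C_{A0} = 1.905/5.84 = 0.326.

0.326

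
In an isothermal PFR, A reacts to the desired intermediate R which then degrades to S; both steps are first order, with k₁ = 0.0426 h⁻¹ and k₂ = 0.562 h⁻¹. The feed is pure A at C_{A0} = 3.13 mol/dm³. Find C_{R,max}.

Evaluating C_R at τ_opt = ln(k₂/k₁)/(k₂−k₁) gives C_{R,max}/C_{A0} = (k₁/k₂)^[k₂/(k₂−k₁)].
= (0.0426/0.562)^(0.562/(0.562−0.0426)) = (0.07580)^(1.082) = 0.06135.
C_{R,max} = 0.06135×3.13 = 0.192 mol/dm³.

0.192 mol/dm³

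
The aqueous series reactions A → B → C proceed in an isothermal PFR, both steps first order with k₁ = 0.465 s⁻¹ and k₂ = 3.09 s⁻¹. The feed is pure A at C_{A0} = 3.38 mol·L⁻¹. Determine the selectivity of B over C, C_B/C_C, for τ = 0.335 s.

1.60

The intermediate concentration in a first-order A→B→C sequence is C_B = k₁C_{A0}(e^(−k₁τ) − e^(−k₂τ))/(k₂−k₁).
e^(−k₁τ) = e^(−0.465×0.335) = e^(−0.1558) = 0.8558; e^(−k₂τ) = e^(−1.035) = 0.3552.
C_B = 0.465×3.38/(3.09−0.465) × (0.8558−0.3552) = 0.5987×0.5006 = 0.2997 mol·L⁻¹.
C_A = C_{A0}e^(−k₁τ) = 2.892 mol·L⁻¹, so C_C = C_{A0}−C_A−C_B = 0.1878 mol·L⁻¹; C_B/C_C = 1.60.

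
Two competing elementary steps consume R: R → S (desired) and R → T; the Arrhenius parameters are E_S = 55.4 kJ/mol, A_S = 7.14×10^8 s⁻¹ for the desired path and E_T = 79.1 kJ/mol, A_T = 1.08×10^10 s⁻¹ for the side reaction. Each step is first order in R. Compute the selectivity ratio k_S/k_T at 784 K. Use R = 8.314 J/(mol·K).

2.51

Since both paths have the same order in R, the concentration cancels and S_{S/T} = k_S/k_T = (A_S/A_T)·exp[(E_T−E_S)/(RT)].
(E_T−E_S)/(RT) = (79.1−55.4)×10³/(8.314×784) = 23700/6518 = 3.636.
k_S/k_T = (7.14×10^8/1.08×10^10)·exp(3.636) = 0.06611 × 37.94 = 2.51.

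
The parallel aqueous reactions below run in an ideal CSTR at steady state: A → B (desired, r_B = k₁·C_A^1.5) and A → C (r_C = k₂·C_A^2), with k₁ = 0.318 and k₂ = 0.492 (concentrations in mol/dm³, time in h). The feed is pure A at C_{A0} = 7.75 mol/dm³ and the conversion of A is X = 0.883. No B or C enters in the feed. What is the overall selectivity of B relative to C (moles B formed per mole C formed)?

Exit C_A = C_{A0}(1−X) = 7.75×0.117 = 0.9067 mol/dm³.
A CSTR operates uniformly at the exit composition, giving r_B = 0.2746 and r_C = 0.4045 (each k·C_A^n at C_A = 0.9067).
Overall selectivity = C_B/C_C = r_Bτ/(r_Cτ) = r_B/r_C = 0.679.

0.679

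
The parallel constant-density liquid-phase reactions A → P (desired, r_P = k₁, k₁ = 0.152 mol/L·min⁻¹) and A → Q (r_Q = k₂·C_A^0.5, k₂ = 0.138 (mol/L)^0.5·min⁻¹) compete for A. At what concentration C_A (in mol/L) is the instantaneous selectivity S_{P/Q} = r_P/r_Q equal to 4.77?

S_{P/Q} = (k₁/k₂)·C_A^-0.5 ⇒ C_A = (S·k₂/k₁)^(-2).
= (4.77×0.138/0.152)^(-2) = (4.331)^(-2) = 0.0533 mol/L.

0.0533 mol/L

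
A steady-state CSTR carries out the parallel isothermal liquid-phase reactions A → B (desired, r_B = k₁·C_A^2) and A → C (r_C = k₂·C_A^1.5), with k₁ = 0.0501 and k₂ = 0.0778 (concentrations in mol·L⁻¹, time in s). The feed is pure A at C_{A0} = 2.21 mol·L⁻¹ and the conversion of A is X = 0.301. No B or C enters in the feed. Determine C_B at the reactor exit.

0.296 mol·L⁻¹

Exit C_A = C_{A0}(1−X) = 2.21×0.699 = 1.545 mol·L⁻¹.
A CSTR operates uniformly at the exit composition, giving r_B = 0.1196 and r_C = 0.1494 (each k·C_A^n at C_A = 1.545).
Fraction of consumed A going to B: r_B/(r_B+r_C) = 0.4446.
C_B = 0.4446·C_{A0}·X = 0.4446×2.21×0.301 = 0.296 mol·L⁻¹.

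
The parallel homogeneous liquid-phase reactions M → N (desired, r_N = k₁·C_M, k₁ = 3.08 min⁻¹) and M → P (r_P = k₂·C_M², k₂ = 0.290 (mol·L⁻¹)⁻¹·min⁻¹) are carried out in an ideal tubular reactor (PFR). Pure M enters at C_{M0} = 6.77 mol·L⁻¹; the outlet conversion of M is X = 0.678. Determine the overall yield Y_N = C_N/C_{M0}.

C_M = C_{M0}(1−X) = 2.180 mol·L⁻¹.
Along a PFR/batch, dC_N/dC_M = −r_N/(r_N+r_P) = −k₁/(k₁+k₂·C_M).
Integrating from C_{M0} to C_M: C_N = (3.08/0.290)·ln[(3.08+0.290·6.77)/(3.08+0.290·2.18)] = 10.62·ln(5.043/3.712) = 3.255 mol·L⁻¹.
Y_N = C_N/C_{M0} = 3.255/6.77 = 0.481.

0.481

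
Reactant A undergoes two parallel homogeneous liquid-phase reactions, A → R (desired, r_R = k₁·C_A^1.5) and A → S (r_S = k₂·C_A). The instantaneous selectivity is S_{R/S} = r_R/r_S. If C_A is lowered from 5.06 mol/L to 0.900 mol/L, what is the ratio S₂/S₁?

0.422

S_{R/S} = (k₁/k₂)·C_A^0.5, so S₂/S₁ = (C_{A,2}/C_{A,1})^0.5.
= (0.900/5.06)^0.5 = (0.1779)^0.5 = 0.422.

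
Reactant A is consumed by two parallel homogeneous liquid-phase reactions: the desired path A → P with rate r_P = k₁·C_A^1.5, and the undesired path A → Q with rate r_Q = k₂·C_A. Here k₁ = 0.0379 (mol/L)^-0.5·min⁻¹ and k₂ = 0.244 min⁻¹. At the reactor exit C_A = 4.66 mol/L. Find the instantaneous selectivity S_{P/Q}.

0.335

S_{P/Q} = r_P/r_Q = (k₁·C_A^1.5)/(k₂·C_A) = (k₁/k₂)·C_A^0.5.
= (0.0379×4.660^1.5) / (0.244×4.660) = 0.3813/1.137 = 0.335.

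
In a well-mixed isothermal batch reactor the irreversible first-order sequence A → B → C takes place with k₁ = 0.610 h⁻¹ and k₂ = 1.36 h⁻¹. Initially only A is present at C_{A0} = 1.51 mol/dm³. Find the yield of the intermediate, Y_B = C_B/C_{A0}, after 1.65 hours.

The intermediate concentration in a first-order A→B→C sequence is C_B = k₁C_{A0}(e^(−k₁t) − e^(−k₂t))/(k₂−k₁).
e^(−k₁t) = e^(−0.610×1.65) = e^(−1.006) = 0.3655; e^(−k₂t) = e^(−2.244) = 0.1060.
C_B = 0.610×1.51/(1.36−0.610) × (0.3655−0.1060) = 1.228×0.2595 = 0.3187 mol/dm³.
Y_B = C_B/C_{A0} = 0.3187/1.51 = 0.211.

0.211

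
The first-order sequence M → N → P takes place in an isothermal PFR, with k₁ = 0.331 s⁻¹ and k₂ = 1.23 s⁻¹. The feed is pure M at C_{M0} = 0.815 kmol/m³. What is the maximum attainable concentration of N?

0.135 kmol/m³

At the optimum, C_{N,max}/C_{M0} = (k₁/k₂)^[k₂/(k₂−k₁)].
= (0.331/1.23)^(1.23/(1.23−0.331)) = (0.2691)^(1.368) = 0.1660.
C_{N,max} = 0.1660×0.815 = 0.135 kmol/m³.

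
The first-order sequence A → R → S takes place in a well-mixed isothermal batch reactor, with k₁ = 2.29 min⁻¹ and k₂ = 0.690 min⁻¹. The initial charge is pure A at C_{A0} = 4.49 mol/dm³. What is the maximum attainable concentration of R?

At the optimum, C_{R,max}/C_{A0} = (k₁/k₂)^[k₂/(k₂−k₁)].
= (2.29/0.690)^(0.690/(0.690−2.29)) = (3.319)^(-0.4312) = 0.5961.
C_{R,max} = 0.5961×4.49 = 2.68 mol/dm³.

2.68 mol/dm³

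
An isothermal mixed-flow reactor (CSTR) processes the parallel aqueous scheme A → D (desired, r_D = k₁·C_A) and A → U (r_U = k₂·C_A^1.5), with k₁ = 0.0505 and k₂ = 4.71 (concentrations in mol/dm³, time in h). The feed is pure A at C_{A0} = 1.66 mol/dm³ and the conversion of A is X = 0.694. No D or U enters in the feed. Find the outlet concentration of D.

Exit C_A = C_{A0}(1−X) = 1.66×0.306 = 0.5080 mol/dm³.
Rates in a CSTR are evaluated at the outlet concentration: r_D = 0.0505×0.5080 = 0.02565, r_U = 4.71×0.5080^1.5 = 1.705.
Fraction of consumed A going to D: r_D/(r_D+r_U) = 0.01482.
C_D = 0.01482·C_{A0}·X = 0.01482×1.66×0.694 = 0.0171 mol/dm³.

0.0171 mol/dm³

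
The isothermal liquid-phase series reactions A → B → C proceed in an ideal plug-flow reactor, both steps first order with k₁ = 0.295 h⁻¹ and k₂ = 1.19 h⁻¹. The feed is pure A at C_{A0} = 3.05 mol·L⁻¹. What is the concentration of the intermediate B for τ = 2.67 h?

Solving the coupled first-order balances gives C_B(τ) = [k₁/(k₂−k₁)]·C_{A0}·(e^(−k₁τ) − e^(−k₂τ)).
e^(−k₁τ) = e^(−0.295×2.67) = e^(−0.7876) = 0.4549; e^(−k₂τ) = e^(−3.177) = 0.04170.
C_B = 0.295×3.05/(1.19−0.295) × (0.4549−0.04170) = 1.005×0.4132 = 0.4154 mol·L⁻¹.

0.415 mol·L⁻¹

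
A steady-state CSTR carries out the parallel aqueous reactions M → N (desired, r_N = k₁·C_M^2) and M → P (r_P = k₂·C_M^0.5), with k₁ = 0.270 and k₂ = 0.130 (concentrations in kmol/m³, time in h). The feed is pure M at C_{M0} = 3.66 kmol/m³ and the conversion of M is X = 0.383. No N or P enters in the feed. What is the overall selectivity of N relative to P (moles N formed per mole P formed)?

Exit C_M = C_{M0}(1−X) = 3.66×0.617 = 2.258 kmol/m³.
Rates in a CSTR are evaluated at the outlet concentration: r_N = 0.270×2.258^2 = 1.377, r_P = 0.130×2.258^0.5 = 0.1954.
Overall selectivity = C_N/C_P = r_Nτ/(r_Pτ) = r_N/r_P = 7.05.

7.05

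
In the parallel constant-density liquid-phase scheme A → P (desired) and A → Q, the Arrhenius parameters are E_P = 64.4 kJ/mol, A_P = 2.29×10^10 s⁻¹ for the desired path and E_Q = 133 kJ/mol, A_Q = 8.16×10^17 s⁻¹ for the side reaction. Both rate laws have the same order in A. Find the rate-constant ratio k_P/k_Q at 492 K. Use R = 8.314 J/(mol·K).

0.539

k_P/k_Q = (A_P/A_Q)·exp[−(E_P−E_Q)/(RT)] = (A_P/A_Q)·exp[(E_Q−E_P)/(RT)].
(E_Q−E_P)/(RT) = (133−64.4)×10³/(8.314×492) = 68600/4090 = 16.77.
k_P/k_Q = (2.29×10^10/8.16×10^17)·exp(16.77) = 2.806×10^-8 × 1.920×10^7 = 0.539.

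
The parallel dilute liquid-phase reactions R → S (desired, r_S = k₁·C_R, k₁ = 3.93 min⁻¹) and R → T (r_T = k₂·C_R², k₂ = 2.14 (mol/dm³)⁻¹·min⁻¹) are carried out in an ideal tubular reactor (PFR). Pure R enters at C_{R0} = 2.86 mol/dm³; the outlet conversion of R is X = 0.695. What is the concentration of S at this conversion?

1.01 mol/dm³

C_R = C_{R0}(1−X) = 0.8723 mol/dm³.
Along a PFR/batch, dC_S/dC_R = −r_S/(r_S+r_T) = −k₁/(k₁+k₂·C_R).
Integrating from C_{R0} to C_R: C_S = (3.93/2.14)·ln[(3.93+2.14·2.86)/(3.93+2.14·0.872)] = 1.836·ln(10.05/5.797) = 1.011 mol/dm³.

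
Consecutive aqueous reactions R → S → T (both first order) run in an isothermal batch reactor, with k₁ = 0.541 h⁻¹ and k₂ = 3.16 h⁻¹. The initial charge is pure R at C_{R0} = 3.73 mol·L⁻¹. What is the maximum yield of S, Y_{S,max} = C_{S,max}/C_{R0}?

For a first-order series the maximum intermediate yield is C_{S,max}/C_{R0} = (k₁/k₂)^[k₂/(k₂−k₁)].
= (0.541/3.16)^(3.16/(3.16−0.541)) = (0.1712)^(1.207) = 0.1189.

0.119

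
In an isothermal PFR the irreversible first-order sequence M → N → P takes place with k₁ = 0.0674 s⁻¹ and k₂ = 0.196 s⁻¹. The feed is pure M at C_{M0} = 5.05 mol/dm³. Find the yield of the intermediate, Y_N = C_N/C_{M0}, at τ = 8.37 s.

0.197

For first-order series with pure M initially, C_N(τ) = k₁C_{M0}/(k₂−k₁)·(e^(−k₁τ) − e^(−k₂τ)).
e^(−k₁τ) = e^(−0.0674×8.37) = e^(−0.5641) = 0.5689; e^(−k₂τ) = e^(−1.641) = 0.1939.
C_N = 0.0674×5.05/(0.196−0.0674) × (0.5689−0.1939) = 2.647×0.3750 = 0.9924 mol/dm³.
Y_N = C_N/C_{M0} = 0.9924/5.05 = 0.197.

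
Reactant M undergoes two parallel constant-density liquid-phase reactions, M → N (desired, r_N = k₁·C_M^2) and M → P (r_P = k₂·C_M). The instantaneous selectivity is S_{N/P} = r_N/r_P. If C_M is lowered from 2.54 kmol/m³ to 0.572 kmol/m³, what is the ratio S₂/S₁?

S_{N/P} = (k₁/k₂)·C_M, so S₂/S₁ = (C_{M,2}/C_{M,1}).
= 0.572/2.54 = 0.225.
Selectivity toward N falls as C_M falls — high-concentration operation is favoured.

0.225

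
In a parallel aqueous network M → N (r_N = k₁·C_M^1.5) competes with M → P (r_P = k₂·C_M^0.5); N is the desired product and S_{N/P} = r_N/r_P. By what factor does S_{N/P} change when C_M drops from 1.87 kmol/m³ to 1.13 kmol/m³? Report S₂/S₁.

0.604

S_{N/P} = (k₁/k₂)·C_M, so S₂/S₁ = (C_{M,2}/C_{M,1}).
= 1.13/1.87 = 0.604.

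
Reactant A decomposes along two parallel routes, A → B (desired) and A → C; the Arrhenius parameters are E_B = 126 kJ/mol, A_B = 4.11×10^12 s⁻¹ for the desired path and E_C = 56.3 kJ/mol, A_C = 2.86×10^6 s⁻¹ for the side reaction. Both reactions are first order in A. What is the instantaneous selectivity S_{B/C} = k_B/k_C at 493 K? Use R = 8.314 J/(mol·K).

0.0592

k_B/k_C = (A_B/A_C)·exp[−(E_B−E_C)/(RT)] = (A_B/A_C)·exp[(E_C−E_B)/(RT)].
(E_C−E_B)/(RT) = (56.3−126)×10³/(8.314×493) = -69700/4099 = -17.00.
k_B/k_C = (4.11×10^12/2.86×10^6)·exp(-17.00) = 1.437×10^6 × 4.119×10^-8 = 0.0592.
Since E_B > E_C, raising the temperature improves selectivity toward B.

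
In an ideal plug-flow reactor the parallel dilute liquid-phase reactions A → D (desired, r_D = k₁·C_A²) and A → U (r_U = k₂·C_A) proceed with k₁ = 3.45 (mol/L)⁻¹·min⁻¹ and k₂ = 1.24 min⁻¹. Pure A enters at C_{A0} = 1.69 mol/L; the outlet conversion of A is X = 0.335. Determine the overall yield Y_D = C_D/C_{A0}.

0.266

C_A = C_{A0}(1−X) = 1.124 mol/L.
Along a PFR/batch, dC_U/dC_A = −r_U/(r_D+r_U) = −k₂/(k₂+k₁·C_A).
Integrating from C_{A0} to C_A: C_U = (1.24/3.45)·ln[(1.24+3.45·1.69)/(1.24+3.45·1.12)] = 0.3594·ln(7.071/5.117) = 0.1162 mol/L.
Then C_D = (C_{A0}−C_A) − C_U = 0.5661 − 0.1162 = 0.4499 mol/L.
Y_D = C_D/C_{A0} = 0.4499/1.69 = 0.266.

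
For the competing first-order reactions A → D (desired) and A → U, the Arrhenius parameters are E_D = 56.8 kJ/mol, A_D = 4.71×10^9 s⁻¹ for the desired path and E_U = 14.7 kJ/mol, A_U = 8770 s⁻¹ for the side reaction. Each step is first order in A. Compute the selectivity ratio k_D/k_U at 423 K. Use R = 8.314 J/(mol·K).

Since both paths have the same order in A, the concentration cancels and S_{D/U} = k_D/k_U = (A_D/A_U)·exp[(E_U−E_D)/(RT)].
(E_U−E_D)/(RT) = (14.7−56.8)×10³/(8.314×423) = -42100/3517 = -11.97.
k_D/k_U = (4.71×10^9/8770)·exp(-11.97) = 5.371×10^5 × 6.325×10^-6 = 3.40.

3.40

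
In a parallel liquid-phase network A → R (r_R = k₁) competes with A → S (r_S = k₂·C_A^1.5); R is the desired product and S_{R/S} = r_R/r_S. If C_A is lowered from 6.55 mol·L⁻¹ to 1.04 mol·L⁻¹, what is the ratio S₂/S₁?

S_{R/S} = (k₁/k₂)·C_A^-1.5, so S₂/S₁ = (C_{A,2}/C_{A,1})^-1.5.
= (1.04/6.55)^(-1.5) = (0.1588)^(-1.5) = 15.8.

15.8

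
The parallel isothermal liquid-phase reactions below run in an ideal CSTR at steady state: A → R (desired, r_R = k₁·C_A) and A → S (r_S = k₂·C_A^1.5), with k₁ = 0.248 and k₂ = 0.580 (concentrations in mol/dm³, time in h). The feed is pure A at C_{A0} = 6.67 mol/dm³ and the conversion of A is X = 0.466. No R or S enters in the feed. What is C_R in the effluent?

0.574 mol/dm³

Exit C_A = C_{A0}(1−X) = 6.67×0.534 = 3.562 mol/dm³.
Rates in a CSTR are evaluated at the outlet concentration: r_R = 0.248×3.562 = 0.8833, r_S = 0.580×3.562^1.5 = 3.899.
Fraction of consumed A going to R: r_R/(r_R+r_S) = 0.1847.
C_R = 0.1847·C_{A0}·X = 0.1847×6.67×0.466 = 0.574 mol/dm³.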